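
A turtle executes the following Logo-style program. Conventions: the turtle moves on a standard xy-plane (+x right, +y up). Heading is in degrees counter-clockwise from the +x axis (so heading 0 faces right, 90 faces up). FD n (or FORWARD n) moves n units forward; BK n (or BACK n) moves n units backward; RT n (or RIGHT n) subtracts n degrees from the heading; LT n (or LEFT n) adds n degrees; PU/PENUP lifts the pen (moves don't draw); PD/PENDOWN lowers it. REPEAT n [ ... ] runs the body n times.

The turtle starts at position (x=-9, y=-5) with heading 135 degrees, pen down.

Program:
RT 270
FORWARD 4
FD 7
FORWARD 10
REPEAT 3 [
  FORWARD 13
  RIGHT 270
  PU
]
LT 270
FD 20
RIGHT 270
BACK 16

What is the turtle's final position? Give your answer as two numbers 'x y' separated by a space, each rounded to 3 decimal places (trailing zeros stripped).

Executing turtle program step by step:
Start: pos=(-9,-5), heading=135, pen down
RT 270: heading 135 -> 225
FD 4: (-9,-5) -> (-11.828,-7.828) [heading=225, draw]
FD 7: (-11.828,-7.828) -> (-16.778,-12.778) [heading=225, draw]
FD 10: (-16.778,-12.778) -> (-23.849,-19.849) [heading=225, draw]
REPEAT 3 [
  -- iteration 1/3 --
  FD 13: (-23.849,-19.849) -> (-33.042,-29.042) [heading=225, draw]
  RT 270: heading 225 -> 315
  PU: pen up
  -- iteration 2/3 --
  FD 13: (-33.042,-29.042) -> (-23.849,-38.234) [heading=315, move]
  RT 270: heading 315 -> 45
  PU: pen up
  -- iteration 3/3 --
  FD 13: (-23.849,-38.234) -> (-14.657,-29.042) [heading=45, move]
  RT 270: heading 45 -> 135
  PU: pen up
]
LT 270: heading 135 -> 45
FD 20: (-14.657,-29.042) -> (-0.515,-14.899) [heading=45, move]
RT 270: heading 45 -> 135
BK 16: (-0.515,-14.899) -> (10.799,-26.213) [heading=135, move]
Final: pos=(10.799,-26.213), heading=135, 4 segment(s) drawn

Answer: 10.799 -26.213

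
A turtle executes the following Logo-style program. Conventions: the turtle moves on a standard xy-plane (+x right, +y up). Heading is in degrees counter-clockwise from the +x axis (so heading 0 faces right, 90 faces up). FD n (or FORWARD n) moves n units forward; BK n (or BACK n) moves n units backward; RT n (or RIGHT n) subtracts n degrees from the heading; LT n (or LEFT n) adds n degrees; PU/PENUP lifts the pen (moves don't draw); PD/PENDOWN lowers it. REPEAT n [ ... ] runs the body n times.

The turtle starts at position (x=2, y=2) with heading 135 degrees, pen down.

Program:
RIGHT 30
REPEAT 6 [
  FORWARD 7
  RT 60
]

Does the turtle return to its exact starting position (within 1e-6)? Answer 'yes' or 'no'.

Answer: yes

Derivation:
Executing turtle program step by step:
Start: pos=(2,2), heading=135, pen down
RT 30: heading 135 -> 105
REPEAT 6 [
  -- iteration 1/6 --
  FD 7: (2,2) -> (0.188,8.761) [heading=105, draw]
  RT 60: heading 105 -> 45
  -- iteration 2/6 --
  FD 7: (0.188,8.761) -> (5.138,13.711) [heading=45, draw]
  RT 60: heading 45 -> 345
  -- iteration 3/6 --
  FD 7: (5.138,13.711) -> (11.899,11.899) [heading=345, draw]
  RT 60: heading 345 -> 285
  -- iteration 4/6 --
  FD 7: (11.899,11.899) -> (13.711,5.138) [heading=285, draw]
  RT 60: heading 285 -> 225
  -- iteration 5/6 --
  FD 7: (13.711,5.138) -> (8.761,0.188) [heading=225, draw]
  RT 60: heading 225 -> 165
  -- iteration 6/6 --
  FD 7: (8.761,0.188) -> (2,2) [heading=165, draw]
  RT 60: heading 165 -> 105
]
Final: pos=(2,2), heading=105, 6 segment(s) drawn

Start position: (2, 2)
Final position: (2, 2)
Distance = 0; < 1e-6 -> CLOSED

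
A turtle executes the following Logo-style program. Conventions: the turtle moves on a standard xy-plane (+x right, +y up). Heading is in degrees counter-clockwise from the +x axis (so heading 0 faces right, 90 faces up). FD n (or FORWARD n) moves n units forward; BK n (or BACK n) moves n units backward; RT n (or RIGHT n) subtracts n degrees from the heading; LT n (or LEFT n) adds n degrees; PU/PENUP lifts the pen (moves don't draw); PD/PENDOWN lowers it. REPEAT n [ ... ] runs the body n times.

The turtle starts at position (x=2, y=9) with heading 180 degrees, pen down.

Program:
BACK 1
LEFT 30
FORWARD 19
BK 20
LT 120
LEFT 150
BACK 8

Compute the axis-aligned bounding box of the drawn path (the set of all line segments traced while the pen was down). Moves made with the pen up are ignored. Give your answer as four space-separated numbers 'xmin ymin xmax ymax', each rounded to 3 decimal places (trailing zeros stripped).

Executing turtle program step by step:
Start: pos=(2,9), heading=180, pen down
BK 1: (2,9) -> (3,9) [heading=180, draw]
LT 30: heading 180 -> 210
FD 19: (3,9) -> (-13.454,-0.5) [heading=210, draw]
BK 20: (-13.454,-0.5) -> (3.866,9.5) [heading=210, draw]
LT 120: heading 210 -> 330
LT 150: heading 330 -> 120
BK 8: (3.866,9.5) -> (7.866,2.572) [heading=120, draw]
Final: pos=(7.866,2.572), heading=120, 4 segment(s) drawn

Segment endpoints: x in {-13.454, 2, 3, 3.866, 7.866}, y in {-0.5, 2.572, 9, 9.5}
xmin=-13.454, ymin=-0.5, xmax=7.866, ymax=9.5

Answer: -13.454 -0.5 7.866 9.5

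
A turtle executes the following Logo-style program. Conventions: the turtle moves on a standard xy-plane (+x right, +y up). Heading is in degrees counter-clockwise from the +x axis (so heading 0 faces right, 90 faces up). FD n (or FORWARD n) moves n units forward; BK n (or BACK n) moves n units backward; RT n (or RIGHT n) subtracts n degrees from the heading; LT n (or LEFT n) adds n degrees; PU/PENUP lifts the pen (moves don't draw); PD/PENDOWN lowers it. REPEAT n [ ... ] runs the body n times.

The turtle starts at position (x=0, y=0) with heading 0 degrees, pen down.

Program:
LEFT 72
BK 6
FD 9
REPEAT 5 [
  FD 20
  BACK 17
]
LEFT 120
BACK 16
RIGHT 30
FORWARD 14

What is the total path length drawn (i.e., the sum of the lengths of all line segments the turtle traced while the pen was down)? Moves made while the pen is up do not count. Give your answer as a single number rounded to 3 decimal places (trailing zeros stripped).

Executing turtle program step by step:
Start: pos=(0,0), heading=0, pen down
LT 72: heading 0 -> 72
BK 6: (0,0) -> (-1.854,-5.706) [heading=72, draw]
FD 9: (-1.854,-5.706) -> (0.927,2.853) [heading=72, draw]
REPEAT 5 [
  -- iteration 1/5 --
  FD 20: (0.927,2.853) -> (7.107,21.874) [heading=72, draw]
  BK 17: (7.107,21.874) -> (1.854,5.706) [heading=72, draw]
  -- iteration 2/5 --
  FD 20: (1.854,5.706) -> (8.034,24.727) [heading=72, draw]
  BK 17: (8.034,24.727) -> (2.781,8.56) [heading=72, draw]
  -- iteration 3/5 --
  FD 20: (2.781,8.56) -> (8.961,27.581) [heading=72, draw]
  BK 17: (8.961,27.581) -> (3.708,11.413) [heading=72, draw]
  -- iteration 4/5 --
  FD 20: (3.708,11.413) -> (9.889,30.434) [heading=72, draw]
  BK 17: (9.889,30.434) -> (4.635,14.266) [heading=72, draw]
  -- iteration 5/5 --
  FD 20: (4.635,14.266) -> (10.816,33.287) [heading=72, draw]
  BK 17: (10.816,33.287) -> (5.562,17.119) [heading=72, draw]
]
LT 120: heading 72 -> 192
BK 16: (5.562,17.119) -> (21.213,20.446) [heading=192, draw]
RT 30: heading 192 -> 162
FD 14: (21.213,20.446) -> (7.898,24.772) [heading=162, draw]
Final: pos=(7.898,24.772), heading=162, 14 segment(s) drawn

Segment lengths:
  seg 1: (0,0) -> (-1.854,-5.706), length = 6
  seg 2: (-1.854,-5.706) -> (0.927,2.853), length = 9
  seg 3: (0.927,2.853) -> (7.107,21.874), length = 20
  seg 4: (7.107,21.874) -> (1.854,5.706), length = 17
  seg 5: (1.854,5.706) -> (8.034,24.727), length = 20
  seg 6: (8.034,24.727) -> (2.781,8.56), length = 17
  seg 7: (2.781,8.56) -> (8.961,27.581), length = 20
  seg 8: (8.961,27.581) -> (3.708,11.413), length = 17
  seg 9: (3.708,11.413) -> (9.889,30.434), length = 20
  seg 10: (9.889,30.434) -> (4.635,14.266), length = 17
  seg 11: (4.635,14.266) -> (10.816,33.287), length = 20
  seg 12: (10.816,33.287) -> (5.562,17.119), length = 17
  seg 13: (5.562,17.119) -> (21.213,20.446), length = 16
  seg 14: (21.213,20.446) -> (7.898,24.772), length = 14
Total = 230

Answer: 230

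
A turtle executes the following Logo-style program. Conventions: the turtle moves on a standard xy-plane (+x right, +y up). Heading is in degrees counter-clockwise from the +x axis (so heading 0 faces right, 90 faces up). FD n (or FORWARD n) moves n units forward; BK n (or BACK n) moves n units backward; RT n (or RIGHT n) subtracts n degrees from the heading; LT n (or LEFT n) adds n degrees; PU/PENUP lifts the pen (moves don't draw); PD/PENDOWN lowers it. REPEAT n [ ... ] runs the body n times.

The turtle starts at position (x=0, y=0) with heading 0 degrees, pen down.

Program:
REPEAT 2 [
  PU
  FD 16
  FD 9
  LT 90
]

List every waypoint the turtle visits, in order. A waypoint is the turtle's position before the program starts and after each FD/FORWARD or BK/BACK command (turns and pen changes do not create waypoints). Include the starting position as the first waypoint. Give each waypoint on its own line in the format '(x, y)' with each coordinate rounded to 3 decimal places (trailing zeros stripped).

Executing turtle program step by step:
Start: pos=(0,0), heading=0, pen down
REPEAT 2 [
  -- iteration 1/2 --
  PU: pen up
  FD 16: (0,0) -> (16,0) [heading=0, move]
  FD 9: (16,0) -> (25,0) [heading=0, move]
  LT 90: heading 0 -> 90
  -- iteration 2/2 --
  PU: pen up
  FD 16: (25,0) -> (25,16) [heading=90, move]
  FD 9: (25,16) -> (25,25) [heading=90, move]
  LT 90: heading 90 -> 180
]
Final: pos=(25,25), heading=180, 0 segment(s) drawn
Waypoints (5 total):
(0, 0)
(16, 0)
(25, 0)
(25, 16)
(25, 25)

Answer: (0, 0)
(16, 0)
(25, 0)
(25, 16)
(25, 25)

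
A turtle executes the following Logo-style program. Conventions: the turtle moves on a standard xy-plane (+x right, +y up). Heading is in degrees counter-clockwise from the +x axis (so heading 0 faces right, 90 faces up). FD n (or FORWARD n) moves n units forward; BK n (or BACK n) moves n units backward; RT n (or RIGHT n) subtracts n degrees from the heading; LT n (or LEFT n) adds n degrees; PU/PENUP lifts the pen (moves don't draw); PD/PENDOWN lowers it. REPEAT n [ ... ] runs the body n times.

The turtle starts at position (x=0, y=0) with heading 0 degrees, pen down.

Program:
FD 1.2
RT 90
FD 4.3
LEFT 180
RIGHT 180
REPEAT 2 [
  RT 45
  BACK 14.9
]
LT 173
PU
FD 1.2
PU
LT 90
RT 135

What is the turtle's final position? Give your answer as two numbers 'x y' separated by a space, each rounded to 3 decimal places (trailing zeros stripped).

Executing turtle program step by step:
Start: pos=(0,0), heading=0, pen down
FD 1.2: (0,0) -> (1.2,0) [heading=0, draw]
RT 90: heading 0 -> 270
FD 4.3: (1.2,0) -> (1.2,-4.3) [heading=270, draw]
LT 180: heading 270 -> 90
RT 180: heading 90 -> 270
REPEAT 2 [
  -- iteration 1/2 --
  RT 45: heading 270 -> 225
  BK 14.9: (1.2,-4.3) -> (11.736,6.236) [heading=225, draw]
  -- iteration 2/2 --
  RT 45: heading 225 -> 180
  BK 14.9: (11.736,6.236) -> (26.636,6.236) [heading=180, draw]
]
LT 173: heading 180 -> 353
PU: pen up
FD 1.2: (26.636,6.236) -> (27.827,6.09) [heading=353, move]
PU: pen up
LT 90: heading 353 -> 83
RT 135: heading 83 -> 308
Final: pos=(27.827,6.09), heading=308, 4 segment(s) drawn

Answer: 27.827 6.09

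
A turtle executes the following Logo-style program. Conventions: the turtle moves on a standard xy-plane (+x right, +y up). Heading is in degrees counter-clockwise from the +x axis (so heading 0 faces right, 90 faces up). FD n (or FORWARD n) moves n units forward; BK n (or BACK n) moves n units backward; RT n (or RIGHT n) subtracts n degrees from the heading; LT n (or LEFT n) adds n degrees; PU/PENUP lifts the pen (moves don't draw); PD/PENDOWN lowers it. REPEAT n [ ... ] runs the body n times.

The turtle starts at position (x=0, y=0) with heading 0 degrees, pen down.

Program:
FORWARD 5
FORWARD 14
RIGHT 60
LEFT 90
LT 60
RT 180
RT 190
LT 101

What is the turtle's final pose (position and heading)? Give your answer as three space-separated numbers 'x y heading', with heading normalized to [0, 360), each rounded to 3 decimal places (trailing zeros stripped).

Answer: 19 0 181

Derivation:
Executing turtle program step by step:
Start: pos=(0,0), heading=0, pen down
FD 5: (0,0) -> (5,0) [heading=0, draw]
FD 14: (5,0) -> (19,0) [heading=0, draw]
RT 60: heading 0 -> 300
LT 90: heading 300 -> 30
LT 60: heading 30 -> 90
RT 180: heading 90 -> 270
RT 190: heading 270 -> 80
LT 101: heading 80 -> 181
Final: pos=(19,0), heading=181, 2 segment(s) drawn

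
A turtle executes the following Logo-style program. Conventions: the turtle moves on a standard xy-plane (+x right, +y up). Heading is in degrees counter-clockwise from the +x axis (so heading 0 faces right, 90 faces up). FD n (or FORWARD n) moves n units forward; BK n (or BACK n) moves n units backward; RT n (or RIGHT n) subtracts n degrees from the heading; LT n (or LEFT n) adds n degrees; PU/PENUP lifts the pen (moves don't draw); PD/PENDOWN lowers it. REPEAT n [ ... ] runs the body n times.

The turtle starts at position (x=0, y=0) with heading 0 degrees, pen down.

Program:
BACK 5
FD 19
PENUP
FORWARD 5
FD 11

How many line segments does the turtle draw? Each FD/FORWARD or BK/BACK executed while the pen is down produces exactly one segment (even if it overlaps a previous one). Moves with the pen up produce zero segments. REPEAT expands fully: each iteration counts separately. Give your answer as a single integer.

Executing turtle program step by step:
Start: pos=(0,0), heading=0, pen down
BK 5: (0,0) -> (-5,0) [heading=0, draw]
FD 19: (-5,0) -> (14,0) [heading=0, draw]
PU: pen up
FD 5: (14,0) -> (19,0) [heading=0, move]
FD 11: (19,0) -> (30,0) [heading=0, move]
Final: pos=(30,0), heading=0, 2 segment(s) drawn
Segments drawn: 2

Answer: 2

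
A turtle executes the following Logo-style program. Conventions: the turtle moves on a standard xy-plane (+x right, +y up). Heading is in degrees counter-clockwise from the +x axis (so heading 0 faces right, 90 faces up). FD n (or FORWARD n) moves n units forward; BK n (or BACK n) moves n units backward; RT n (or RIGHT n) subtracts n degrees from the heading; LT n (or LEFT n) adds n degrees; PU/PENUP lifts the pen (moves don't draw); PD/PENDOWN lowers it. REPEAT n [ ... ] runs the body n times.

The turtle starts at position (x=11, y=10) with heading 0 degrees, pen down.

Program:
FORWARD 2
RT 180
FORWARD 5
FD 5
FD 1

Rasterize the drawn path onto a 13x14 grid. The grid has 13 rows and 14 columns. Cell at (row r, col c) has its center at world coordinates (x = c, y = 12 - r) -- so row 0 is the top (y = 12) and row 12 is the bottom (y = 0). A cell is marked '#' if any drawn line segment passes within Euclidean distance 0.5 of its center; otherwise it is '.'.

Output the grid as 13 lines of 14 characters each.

Answer: ..............
..............
..############
..............
..............
..............
..............
..............
..............
..............
..............
..............
..............

Derivation:
Segment 0: (11,10) -> (13,10)
Segment 1: (13,10) -> (8,10)
Segment 2: (8,10) -> (3,10)
Segment 3: (3,10) -> (2,10)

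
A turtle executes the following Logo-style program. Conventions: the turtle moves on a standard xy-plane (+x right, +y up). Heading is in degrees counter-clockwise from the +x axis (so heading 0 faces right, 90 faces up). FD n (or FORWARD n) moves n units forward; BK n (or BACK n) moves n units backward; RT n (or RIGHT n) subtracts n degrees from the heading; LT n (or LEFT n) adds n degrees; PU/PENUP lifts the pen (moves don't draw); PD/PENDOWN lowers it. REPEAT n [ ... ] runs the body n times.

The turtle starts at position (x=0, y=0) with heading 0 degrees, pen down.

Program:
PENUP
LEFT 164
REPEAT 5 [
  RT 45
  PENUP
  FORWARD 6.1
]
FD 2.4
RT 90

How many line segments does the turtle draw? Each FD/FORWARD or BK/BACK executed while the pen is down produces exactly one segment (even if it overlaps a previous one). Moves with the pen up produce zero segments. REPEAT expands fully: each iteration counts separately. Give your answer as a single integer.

Answer: 0

Derivation:
Executing turtle program step by step:
Start: pos=(0,0), heading=0, pen down
PU: pen up
LT 164: heading 0 -> 164
REPEAT 5 [
  -- iteration 1/5 --
  RT 45: heading 164 -> 119
  PU: pen up
  FD 6.1: (0,0) -> (-2.957,5.335) [heading=119, move]
  -- iteration 2/5 --
  RT 45: heading 119 -> 74
  PU: pen up
  FD 6.1: (-2.957,5.335) -> (-1.276,11.199) [heading=74, move]
  -- iteration 3/5 --
  RT 45: heading 74 -> 29
  PU: pen up
  FD 6.1: (-1.276,11.199) -> (4.059,14.156) [heading=29, move]
  -- iteration 4/5 --
  RT 45: heading 29 -> 344
  PU: pen up
  FD 6.1: (4.059,14.156) -> (9.923,12.475) [heading=344, move]
  -- iteration 5/5 --
  RT 45: heading 344 -> 299
  PU: pen up
  FD 6.1: (9.923,12.475) -> (12.88,7.14) [heading=299, move]
]
FD 2.4: (12.88,7.14) -> (14.044,5.041) [heading=299, move]
RT 90: heading 299 -> 209
Final: pos=(14.044,5.041), heading=209, 0 segment(s) drawn
Segments drawn: 0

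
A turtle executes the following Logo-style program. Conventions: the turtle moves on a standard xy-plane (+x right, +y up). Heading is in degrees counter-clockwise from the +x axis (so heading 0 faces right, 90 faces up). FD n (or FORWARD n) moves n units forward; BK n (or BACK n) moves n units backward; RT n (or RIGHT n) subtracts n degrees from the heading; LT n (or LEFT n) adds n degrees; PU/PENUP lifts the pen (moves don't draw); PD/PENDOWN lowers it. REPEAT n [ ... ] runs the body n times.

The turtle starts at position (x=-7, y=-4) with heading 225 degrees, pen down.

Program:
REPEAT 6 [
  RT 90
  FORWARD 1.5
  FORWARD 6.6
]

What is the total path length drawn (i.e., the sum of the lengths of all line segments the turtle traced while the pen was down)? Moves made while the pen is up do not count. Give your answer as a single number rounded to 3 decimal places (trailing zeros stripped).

Answer: 48.6

Derivation:
Executing turtle program step by step:
Start: pos=(-7,-4), heading=225, pen down
REPEAT 6 [
  -- iteration 1/6 --
  RT 90: heading 225 -> 135
  FD 1.5: (-7,-4) -> (-8.061,-2.939) [heading=135, draw]
  FD 6.6: (-8.061,-2.939) -> (-12.728,1.728) [heading=135, draw]
  -- iteration 2/6 --
  RT 90: heading 135 -> 45
  FD 1.5: (-12.728,1.728) -> (-11.667,2.788) [heading=45, draw]
  FD 6.6: (-11.667,2.788) -> (-7,7.455) [heading=45, draw]
  -- iteration 3/6 --
  RT 90: heading 45 -> 315
  FD 1.5: (-7,7.455) -> (-5.939,6.394) [heading=315, draw]
  FD 6.6: (-5.939,6.394) -> (-1.272,1.728) [heading=315, draw]
  -- iteration 4/6 --
  RT 90: heading 315 -> 225
  FD 1.5: (-1.272,1.728) -> (-2.333,0.667) [heading=225, draw]
  FD 6.6: (-2.333,0.667) -> (-7,-4) [heading=225, draw]
  -- iteration 5/6 --
  RT 90: heading 225 -> 135
  FD 1.5: (-7,-4) -> (-8.061,-2.939) [heading=135, draw]
  FD 6.6: (-8.061,-2.939) -> (-12.728,1.728) [heading=135, draw]
  -- iteration 6/6 --
  RT 90: heading 135 -> 45
  FD 1.5: (-12.728,1.728) -> (-11.667,2.788) [heading=45, draw]
  FD 6.6: (-11.667,2.788) -> (-7,7.455) [heading=45, draw]
]
Final: pos=(-7,7.455), heading=45, 12 segment(s) drawn

Segment lengths:
  seg 1: (-7,-4) -> (-8.061,-2.939), length = 1.5
  seg 2: (-8.061,-2.939) -> (-12.728,1.728), length = 6.6
  seg 3: (-12.728,1.728) -> (-11.667,2.788), length = 1.5
  seg 4: (-11.667,2.788) -> (-7,7.455), length = 6.6
  seg 5: (-7,7.455) -> (-5.939,6.394), length = 1.5
  seg 6: (-5.939,6.394) -> (-1.272,1.728), length = 6.6
  seg 7: (-1.272,1.728) -> (-2.333,0.667), length = 1.5
  seg 8: (-2.333,0.667) -> (-7,-4), length = 6.6
  seg 9: (-7,-4) -> (-8.061,-2.939), length = 1.5
  seg 10: (-8.061,-2.939) -> (-12.728,1.728), length = 6.6
  seg 11: (-12.728,1.728) -> (-11.667,2.788), length = 1.5
  seg 12: (-11.667,2.788) -> (-7,7.455), length = 6.6
Total = 48.6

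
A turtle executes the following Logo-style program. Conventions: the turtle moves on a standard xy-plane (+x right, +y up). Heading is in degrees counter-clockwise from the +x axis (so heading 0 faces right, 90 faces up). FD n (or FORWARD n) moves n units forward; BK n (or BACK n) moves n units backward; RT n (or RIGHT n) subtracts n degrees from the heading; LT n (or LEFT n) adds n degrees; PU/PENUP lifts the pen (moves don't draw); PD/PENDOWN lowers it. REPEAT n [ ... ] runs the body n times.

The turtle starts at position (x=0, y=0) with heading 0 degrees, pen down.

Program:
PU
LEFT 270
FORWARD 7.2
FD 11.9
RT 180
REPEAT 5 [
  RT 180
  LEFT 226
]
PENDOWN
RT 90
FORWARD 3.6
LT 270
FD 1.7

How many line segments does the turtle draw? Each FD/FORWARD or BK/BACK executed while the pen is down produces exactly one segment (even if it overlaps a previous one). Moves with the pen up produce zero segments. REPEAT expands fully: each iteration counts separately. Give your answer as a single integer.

Executing turtle program step by step:
Start: pos=(0,0), heading=0, pen down
PU: pen up
LT 270: heading 0 -> 270
FD 7.2: (0,0) -> (0,-7.2) [heading=270, move]
FD 11.9: (0,-7.2) -> (0,-19.1) [heading=270, move]
RT 180: heading 270 -> 90
REPEAT 5 [
  -- iteration 1/5 --
  RT 180: heading 90 -> 270
  LT 226: heading 270 -> 136
  -- iteration 2/5 --
  RT 180: heading 136 -> 316
  LT 226: heading 316 -> 182
  -- iteration 3/5 --
  RT 180: heading 182 -> 2
  LT 226: heading 2 -> 228
  -- iteration 4/5 --
  RT 180: heading 228 -> 48
  LT 226: heading 48 -> 274
  -- iteration 5/5 --
  RT 180: heading 274 -> 94
  LT 226: heading 94 -> 320
]
PD: pen down
RT 90: heading 320 -> 230
FD 3.6: (0,-19.1) -> (-2.314,-21.858) [heading=230, draw]
LT 270: heading 230 -> 140
FD 1.7: (-2.314,-21.858) -> (-3.616,-20.765) [heading=140, draw]
Final: pos=(-3.616,-20.765), heading=140, 2 segment(s) drawn
Segments drawn: 2

Answer: 2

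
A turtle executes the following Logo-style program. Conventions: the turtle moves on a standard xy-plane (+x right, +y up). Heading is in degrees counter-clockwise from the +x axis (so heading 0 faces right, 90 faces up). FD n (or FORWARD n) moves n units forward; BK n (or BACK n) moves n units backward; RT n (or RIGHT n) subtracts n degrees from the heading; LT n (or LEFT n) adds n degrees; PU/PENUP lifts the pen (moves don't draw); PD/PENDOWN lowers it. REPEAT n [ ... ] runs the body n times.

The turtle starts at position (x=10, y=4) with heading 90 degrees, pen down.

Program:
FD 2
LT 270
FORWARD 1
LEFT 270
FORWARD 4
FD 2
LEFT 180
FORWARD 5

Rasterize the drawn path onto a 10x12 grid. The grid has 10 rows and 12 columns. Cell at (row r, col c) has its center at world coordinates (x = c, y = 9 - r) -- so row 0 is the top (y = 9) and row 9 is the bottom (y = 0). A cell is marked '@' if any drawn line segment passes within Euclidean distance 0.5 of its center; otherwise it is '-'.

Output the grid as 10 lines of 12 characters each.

Answer: ------------
------------
------------
----------@@
----------@@
----------@@
-----------@
-----------@
-----------@
-----------@

Derivation:
Segment 0: (10,4) -> (10,6)
Segment 1: (10,6) -> (11,6)
Segment 2: (11,6) -> (11,2)
Segment 3: (11,2) -> (11,0)
Segment 4: (11,0) -> (11,5)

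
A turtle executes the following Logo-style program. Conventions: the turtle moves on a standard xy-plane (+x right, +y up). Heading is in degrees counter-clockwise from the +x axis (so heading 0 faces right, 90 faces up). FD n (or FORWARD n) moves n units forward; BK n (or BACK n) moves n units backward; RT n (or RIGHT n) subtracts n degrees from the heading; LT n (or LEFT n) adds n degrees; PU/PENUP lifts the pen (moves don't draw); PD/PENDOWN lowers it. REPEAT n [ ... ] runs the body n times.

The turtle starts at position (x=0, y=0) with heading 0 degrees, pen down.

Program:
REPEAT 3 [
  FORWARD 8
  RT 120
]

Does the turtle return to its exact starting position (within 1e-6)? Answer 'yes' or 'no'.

Executing turtle program step by step:
Start: pos=(0,0), heading=0, pen down
REPEAT 3 [
  -- iteration 1/3 --
  FD 8: (0,0) -> (8,0) [heading=0, draw]
  RT 120: heading 0 -> 240
  -- iteration 2/3 --
  FD 8: (8,0) -> (4,-6.928) [heading=240, draw]
  RT 120: heading 240 -> 120
  -- iteration 3/3 --
  FD 8: (4,-6.928) -> (0,0) [heading=120, draw]
  RT 120: heading 120 -> 0
]
Final: pos=(0,0), heading=0, 3 segment(s) drawn

Start position: (0, 0)
Final position: (0, 0)
Distance = 0; < 1e-6 -> CLOSED

Answer: yes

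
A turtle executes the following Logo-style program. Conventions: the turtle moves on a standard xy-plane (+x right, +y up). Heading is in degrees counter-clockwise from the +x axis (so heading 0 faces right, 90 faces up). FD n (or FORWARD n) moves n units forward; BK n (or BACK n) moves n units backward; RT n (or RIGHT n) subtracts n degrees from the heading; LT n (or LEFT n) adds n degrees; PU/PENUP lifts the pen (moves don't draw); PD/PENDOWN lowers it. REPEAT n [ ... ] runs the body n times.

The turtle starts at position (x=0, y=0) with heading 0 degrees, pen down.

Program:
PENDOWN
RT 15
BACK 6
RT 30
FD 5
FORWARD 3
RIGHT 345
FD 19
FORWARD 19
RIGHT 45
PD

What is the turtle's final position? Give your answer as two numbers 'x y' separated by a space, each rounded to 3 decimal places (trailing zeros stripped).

Executing turtle program step by step:
Start: pos=(0,0), heading=0, pen down
PD: pen down
RT 15: heading 0 -> 345
BK 6: (0,0) -> (-5.796,1.553) [heading=345, draw]
RT 30: heading 345 -> 315
FD 5: (-5.796,1.553) -> (-2.26,-1.983) [heading=315, draw]
FD 3: (-2.26,-1.983) -> (-0.139,-4.104) [heading=315, draw]
RT 345: heading 315 -> 330
FD 19: (-0.139,-4.104) -> (16.316,-13.604) [heading=330, draw]
FD 19: (16.316,-13.604) -> (32.77,-23.104) [heading=330, draw]
RT 45: heading 330 -> 285
PD: pen down
Final: pos=(32.77,-23.104), heading=285, 5 segment(s) drawn

Answer: 32.77 -23.104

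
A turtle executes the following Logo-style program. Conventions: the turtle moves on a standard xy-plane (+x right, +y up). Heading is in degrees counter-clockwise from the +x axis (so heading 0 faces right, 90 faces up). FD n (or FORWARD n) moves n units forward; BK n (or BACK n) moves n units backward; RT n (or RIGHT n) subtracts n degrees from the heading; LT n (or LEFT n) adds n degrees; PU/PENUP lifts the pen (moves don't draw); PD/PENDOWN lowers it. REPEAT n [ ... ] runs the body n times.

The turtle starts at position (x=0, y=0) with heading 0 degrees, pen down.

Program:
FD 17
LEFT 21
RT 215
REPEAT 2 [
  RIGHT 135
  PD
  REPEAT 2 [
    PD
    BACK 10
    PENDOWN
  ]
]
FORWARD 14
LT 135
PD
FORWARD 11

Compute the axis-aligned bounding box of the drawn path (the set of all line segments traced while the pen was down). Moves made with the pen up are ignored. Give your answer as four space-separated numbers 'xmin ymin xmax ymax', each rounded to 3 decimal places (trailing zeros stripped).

Answer: -0.143 -10.301 17 9.105

Derivation:
Executing turtle program step by step:
Start: pos=(0,0), heading=0, pen down
FD 17: (0,0) -> (17,0) [heading=0, draw]
LT 21: heading 0 -> 21
RT 215: heading 21 -> 166
REPEAT 2 [
  -- iteration 1/2 --
  RT 135: heading 166 -> 31
  PD: pen down
  REPEAT 2 [
    -- iteration 1/2 --
    PD: pen down
    BK 10: (17,0) -> (8.428,-5.15) [heading=31, draw]
    PD: pen down
    -- iteration 2/2 --
    PD: pen down
    BK 10: (8.428,-5.15) -> (-0.143,-10.301) [heading=31, draw]
    PD: pen down
  ]
  -- iteration 2/2 --
  RT 135: heading 31 -> 256
  PD: pen down
  REPEAT 2 [
    -- iteration 1/2 --
    PD: pen down
    BK 10: (-0.143,-10.301) -> (2.276,-0.598) [heading=256, draw]
    PD: pen down
    -- iteration 2/2 --
    PD: pen down
    BK 10: (2.276,-0.598) -> (4.695,9.105) [heading=256, draw]
    PD: pen down
  ]
]
FD 14: (4.695,9.105) -> (1.308,-4.479) [heading=256, draw]
LT 135: heading 256 -> 31
PD: pen down
FD 11: (1.308,-4.479) -> (10.737,1.186) [heading=31, draw]
Final: pos=(10.737,1.186), heading=31, 7 segment(s) drawn

Segment endpoints: x in {-0.143, 0, 1.308, 2.276, 4.695, 8.428, 10.737, 17}, y in {-10.301, -5.15, -4.479, -0.598, 0, 1.186, 9.105}
xmin=-0.143, ymin=-10.301, xmax=17, ymax=9.105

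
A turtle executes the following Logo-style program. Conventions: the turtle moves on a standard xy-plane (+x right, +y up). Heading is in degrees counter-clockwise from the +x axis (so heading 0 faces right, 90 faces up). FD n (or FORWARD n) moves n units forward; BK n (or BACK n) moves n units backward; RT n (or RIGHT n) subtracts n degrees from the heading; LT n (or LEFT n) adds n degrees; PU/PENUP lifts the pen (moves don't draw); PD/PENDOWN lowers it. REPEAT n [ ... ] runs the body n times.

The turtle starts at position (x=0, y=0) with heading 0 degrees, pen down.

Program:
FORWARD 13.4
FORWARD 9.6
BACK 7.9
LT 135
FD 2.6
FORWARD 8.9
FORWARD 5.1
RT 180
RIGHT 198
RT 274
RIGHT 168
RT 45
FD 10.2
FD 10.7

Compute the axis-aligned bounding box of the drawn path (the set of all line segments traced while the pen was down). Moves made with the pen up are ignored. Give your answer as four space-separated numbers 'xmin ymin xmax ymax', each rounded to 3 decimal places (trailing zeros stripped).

Answer: 0 0 23.945 11.738

Derivation:
Executing turtle program step by step:
Start: pos=(0,0), heading=0, pen down
FD 13.4: (0,0) -> (13.4,0) [heading=0, draw]
FD 9.6: (13.4,0) -> (23,0) [heading=0, draw]
BK 7.9: (23,0) -> (15.1,0) [heading=0, draw]
LT 135: heading 0 -> 135
FD 2.6: (15.1,0) -> (13.262,1.838) [heading=135, draw]
FD 8.9: (13.262,1.838) -> (6.968,8.132) [heading=135, draw]
FD 5.1: (6.968,8.132) -> (3.362,11.738) [heading=135, draw]
RT 180: heading 135 -> 315
RT 198: heading 315 -> 117
RT 274: heading 117 -> 203
RT 168: heading 203 -> 35
RT 45: heading 35 -> 350
FD 10.2: (3.362,11.738) -> (13.407,9.967) [heading=350, draw]
FD 10.7: (13.407,9.967) -> (23.945,8.109) [heading=350, draw]
Final: pos=(23.945,8.109), heading=350, 8 segment(s) drawn

Segment endpoints: x in {0, 3.362, 6.968, 13.262, 13.4, 13.407, 15.1, 23, 23.945}, y in {0, 1.838, 8.109, 8.132, 9.967, 11.738}
xmin=0, ymin=0, xmax=23.945, ymax=11.738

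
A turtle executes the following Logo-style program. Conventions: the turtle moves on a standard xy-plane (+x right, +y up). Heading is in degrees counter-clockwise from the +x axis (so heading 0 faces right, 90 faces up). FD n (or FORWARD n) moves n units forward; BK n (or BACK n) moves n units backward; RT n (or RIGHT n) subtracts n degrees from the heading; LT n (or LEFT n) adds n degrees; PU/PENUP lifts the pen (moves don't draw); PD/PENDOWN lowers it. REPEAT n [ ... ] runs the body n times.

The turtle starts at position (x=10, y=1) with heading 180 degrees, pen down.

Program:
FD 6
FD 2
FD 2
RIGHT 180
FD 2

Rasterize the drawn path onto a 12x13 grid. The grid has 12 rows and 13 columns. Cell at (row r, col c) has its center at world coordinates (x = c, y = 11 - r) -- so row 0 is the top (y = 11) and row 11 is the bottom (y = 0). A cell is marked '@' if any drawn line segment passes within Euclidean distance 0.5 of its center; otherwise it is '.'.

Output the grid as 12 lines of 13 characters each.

Answer: .............
.............
.............
.............
.............
.............
.............
.............
.............
.............
@@@@@@@@@@@..
.............

Derivation:
Segment 0: (10,1) -> (4,1)
Segment 1: (4,1) -> (2,1)
Segment 2: (2,1) -> (0,1)
Segment 3: (0,1) -> (2,1)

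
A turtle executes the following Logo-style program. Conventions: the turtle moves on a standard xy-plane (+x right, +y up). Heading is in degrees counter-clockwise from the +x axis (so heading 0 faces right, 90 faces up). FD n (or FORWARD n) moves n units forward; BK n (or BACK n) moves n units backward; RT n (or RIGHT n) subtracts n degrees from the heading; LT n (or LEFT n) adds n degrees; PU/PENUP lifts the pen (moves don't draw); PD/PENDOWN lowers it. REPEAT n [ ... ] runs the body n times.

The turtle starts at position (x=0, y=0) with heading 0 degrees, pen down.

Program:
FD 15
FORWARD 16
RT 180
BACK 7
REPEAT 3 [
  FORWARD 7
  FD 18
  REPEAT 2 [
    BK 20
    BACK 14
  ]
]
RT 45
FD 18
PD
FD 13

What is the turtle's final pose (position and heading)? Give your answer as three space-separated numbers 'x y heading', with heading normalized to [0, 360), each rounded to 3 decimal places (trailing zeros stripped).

Answer: 145.08 21.92 135

Derivation:
Executing turtle program step by step:
Start: pos=(0,0), heading=0, pen down
FD 15: (0,0) -> (15,0) [heading=0, draw]
FD 16: (15,0) -> (31,0) [heading=0, draw]
RT 180: heading 0 -> 180
BK 7: (31,0) -> (38,0) [heading=180, draw]
REPEAT 3 [
  -- iteration 1/3 --
  FD 7: (38,0) -> (31,0) [heading=180, draw]
  FD 18: (31,0) -> (13,0) [heading=180, draw]
  REPEAT 2 [
    -- iteration 1/2 --
    BK 20: (13,0) -> (33,0) [heading=180, draw]
    BK 14: (33,0) -> (47,0) [heading=180, draw]
    -- iteration 2/2 --
    BK 20: (47,0) -> (67,0) [heading=180, draw]
    BK 14: (67,0) -> (81,0) [heading=180, draw]
  ]
  -- iteration 2/3 --
  FD 7: (81,0) -> (74,0) [heading=180, draw]
  FD 18: (74,0) -> (56,0) [heading=180, draw]
  REPEAT 2 [
    -- iteration 1/2 --
    BK 20: (56,0) -> (76,0) [heading=180, draw]
    BK 14: (76,0) -> (90,0) [heading=180, draw]
    -- iteration 2/2 --
    BK 20: (90,0) -> (110,0) [heading=180, draw]
    BK 14: (110,0) -> (124,0) [heading=180, draw]
  ]
  -- iteration 3/3 --
  FD 7: (124,0) -> (117,0) [heading=180, draw]
  FD 18: (117,0) -> (99,0) [heading=180, draw]
  REPEAT 2 [
    -- iteration 1/2 --
    BK 20: (99,0) -> (119,0) [heading=180, draw]
    BK 14: (119,0) -> (133,0) [heading=180, draw]
    -- iteration 2/2 --
    BK 20: (133,0) -> (153,0) [heading=180, draw]
    BK 14: (153,0) -> (167,0) [heading=180, draw]
  ]
]
RT 45: heading 180 -> 135
FD 18: (167,0) -> (154.272,12.728) [heading=135, draw]
PD: pen down
FD 13: (154.272,12.728) -> (145.08,21.92) [heading=135, draw]
Final: pos=(145.08,21.92), heading=135, 23 segment(s) drawn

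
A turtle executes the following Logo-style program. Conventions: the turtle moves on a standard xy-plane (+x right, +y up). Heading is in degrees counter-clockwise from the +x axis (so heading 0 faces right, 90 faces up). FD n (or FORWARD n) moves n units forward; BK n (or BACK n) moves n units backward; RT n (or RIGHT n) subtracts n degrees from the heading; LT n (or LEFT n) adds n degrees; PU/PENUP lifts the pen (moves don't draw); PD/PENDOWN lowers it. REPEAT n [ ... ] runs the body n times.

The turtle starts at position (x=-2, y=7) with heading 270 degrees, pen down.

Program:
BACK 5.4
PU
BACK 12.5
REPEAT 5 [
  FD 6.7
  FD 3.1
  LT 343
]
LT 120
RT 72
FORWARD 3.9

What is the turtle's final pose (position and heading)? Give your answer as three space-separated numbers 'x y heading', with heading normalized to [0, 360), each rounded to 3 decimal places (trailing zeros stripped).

Answer: -29.395 -15.35 233

Derivation:
Executing turtle program step by step:
Start: pos=(-2,7), heading=270, pen down
BK 5.4: (-2,7) -> (-2,12.4) [heading=270, draw]
PU: pen up
BK 12.5: (-2,12.4) -> (-2,24.9) [heading=270, move]
REPEAT 5 [
  -- iteration 1/5 --
  FD 6.7: (-2,24.9) -> (-2,18.2) [heading=270, move]
  FD 3.1: (-2,18.2) -> (-2,15.1) [heading=270, move]
  LT 343: heading 270 -> 253
  -- iteration 2/5 --
  FD 6.7: (-2,15.1) -> (-3.959,8.693) [heading=253, move]
  FD 3.1: (-3.959,8.693) -> (-4.865,5.728) [heading=253, move]
  LT 343: heading 253 -> 236
  -- iteration 3/5 --
  FD 6.7: (-4.865,5.728) -> (-8.612,0.174) [heading=236, move]
  FD 3.1: (-8.612,0.174) -> (-10.345,-2.396) [heading=236, move]
  LT 343: heading 236 -> 219
  -- iteration 4/5 --
  FD 6.7: (-10.345,-2.396) -> (-15.552,-6.613) [heading=219, move]
  FD 3.1: (-15.552,-6.613) -> (-17.961,-8.564) [heading=219, move]
  LT 343: heading 219 -> 202
  -- iteration 5/5 --
  FD 6.7: (-17.961,-8.564) -> (-24.173,-11.074) [heading=202, move]
  FD 3.1: (-24.173,-11.074) -> (-27.048,-12.235) [heading=202, move]
  LT 343: heading 202 -> 185
]
LT 120: heading 185 -> 305
RT 72: heading 305 -> 233
FD 3.9: (-27.048,-12.235) -> (-29.395,-15.35) [heading=233, move]
Final: pos=(-29.395,-15.35), heading=233, 1 segment(s) drawn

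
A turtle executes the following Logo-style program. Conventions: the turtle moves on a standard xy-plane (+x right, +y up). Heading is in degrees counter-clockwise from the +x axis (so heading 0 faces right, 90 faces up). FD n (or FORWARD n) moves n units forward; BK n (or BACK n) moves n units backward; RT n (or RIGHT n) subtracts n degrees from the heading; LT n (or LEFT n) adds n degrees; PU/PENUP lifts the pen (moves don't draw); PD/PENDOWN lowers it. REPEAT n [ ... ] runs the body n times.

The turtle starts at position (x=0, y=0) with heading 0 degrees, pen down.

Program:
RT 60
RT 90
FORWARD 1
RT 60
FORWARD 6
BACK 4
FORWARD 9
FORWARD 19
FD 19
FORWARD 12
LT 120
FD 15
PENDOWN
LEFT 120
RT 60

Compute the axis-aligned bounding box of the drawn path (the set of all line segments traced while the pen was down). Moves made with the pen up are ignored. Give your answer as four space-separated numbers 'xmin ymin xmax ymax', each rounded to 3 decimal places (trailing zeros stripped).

Executing turtle program step by step:
Start: pos=(0,0), heading=0, pen down
RT 60: heading 0 -> 300
RT 90: heading 300 -> 210
FD 1: (0,0) -> (-0.866,-0.5) [heading=210, draw]
RT 60: heading 210 -> 150
FD 6: (-0.866,-0.5) -> (-6.062,2.5) [heading=150, draw]
BK 4: (-6.062,2.5) -> (-2.598,0.5) [heading=150, draw]
FD 9: (-2.598,0.5) -> (-10.392,5) [heading=150, draw]
FD 19: (-10.392,5) -> (-26.847,14.5) [heading=150, draw]
FD 19: (-26.847,14.5) -> (-43.301,24) [heading=150, draw]
FD 12: (-43.301,24) -> (-53.694,30) [heading=150, draw]
LT 120: heading 150 -> 270
FD 15: (-53.694,30) -> (-53.694,15) [heading=270, draw]
PD: pen down
LT 120: heading 270 -> 30
RT 60: heading 30 -> 330
Final: pos=(-53.694,15), heading=330, 8 segment(s) drawn

Segment endpoints: x in {-53.694, -43.301, -26.847, -10.392, -6.062, -2.598, -0.866, 0}, y in {-0.5, 0, 0.5, 2.5, 5, 14.5, 15, 24, 30}
xmin=-53.694, ymin=-0.5, xmax=0, ymax=30

Answer: -53.694 -0.5 0 30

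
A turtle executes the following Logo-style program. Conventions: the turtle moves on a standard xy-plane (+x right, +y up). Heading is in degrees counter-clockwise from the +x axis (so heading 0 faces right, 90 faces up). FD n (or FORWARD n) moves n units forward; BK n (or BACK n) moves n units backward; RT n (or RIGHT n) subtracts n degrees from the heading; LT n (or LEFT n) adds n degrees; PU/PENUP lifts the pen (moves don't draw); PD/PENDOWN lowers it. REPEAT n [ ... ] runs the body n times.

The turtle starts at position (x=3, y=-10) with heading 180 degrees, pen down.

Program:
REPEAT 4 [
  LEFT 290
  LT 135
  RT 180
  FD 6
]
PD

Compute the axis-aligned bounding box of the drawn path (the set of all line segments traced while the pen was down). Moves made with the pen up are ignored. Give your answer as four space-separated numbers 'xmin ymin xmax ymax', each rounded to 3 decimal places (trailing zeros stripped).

Answer: 3 -10.711 9.392 -4.562

Derivation:
Executing turtle program step by step:
Start: pos=(3,-10), heading=180, pen down
REPEAT 4 [
  -- iteration 1/4 --
  LT 290: heading 180 -> 110
  LT 135: heading 110 -> 245
  RT 180: heading 245 -> 65
  FD 6: (3,-10) -> (5.536,-4.562) [heading=65, draw]
  -- iteration 2/4 --
  LT 290: heading 65 -> 355
  LT 135: heading 355 -> 130
  RT 180: heading 130 -> 310
  FD 6: (5.536,-4.562) -> (9.392,-9.158) [heading=310, draw]
  -- iteration 3/4 --
  LT 290: heading 310 -> 240
  LT 135: heading 240 -> 15
  RT 180: heading 15 -> 195
  FD 6: (9.392,-9.158) -> (3.597,-10.711) [heading=195, draw]
  -- iteration 4/4 --
  LT 290: heading 195 -> 125
  LT 135: heading 125 -> 260
  RT 180: heading 260 -> 80
  FD 6: (3.597,-10.711) -> (4.639,-4.802) [heading=80, draw]
]
PD: pen down
Final: pos=(4.639,-4.802), heading=80, 4 segment(s) drawn

Segment endpoints: x in {3, 3.597, 4.639, 5.536, 9.392}, y in {-10.711, -10, -9.158, -4.802, -4.562}
xmin=3, ymin=-10.711, xmax=9.392, ymax=-4.562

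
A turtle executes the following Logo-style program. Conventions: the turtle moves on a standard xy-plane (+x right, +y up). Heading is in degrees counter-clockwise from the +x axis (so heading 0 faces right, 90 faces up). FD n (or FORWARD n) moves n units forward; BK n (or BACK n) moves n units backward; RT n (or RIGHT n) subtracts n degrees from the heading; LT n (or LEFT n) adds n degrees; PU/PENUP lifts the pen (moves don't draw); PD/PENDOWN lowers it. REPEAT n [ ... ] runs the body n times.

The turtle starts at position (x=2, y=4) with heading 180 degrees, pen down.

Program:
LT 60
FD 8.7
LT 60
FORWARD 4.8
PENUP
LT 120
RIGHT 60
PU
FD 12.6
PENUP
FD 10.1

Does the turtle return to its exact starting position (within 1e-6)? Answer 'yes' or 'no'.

Executing turtle program step by step:
Start: pos=(2,4), heading=180, pen down
LT 60: heading 180 -> 240
FD 8.7: (2,4) -> (-2.35,-3.534) [heading=240, draw]
LT 60: heading 240 -> 300
FD 4.8: (-2.35,-3.534) -> (0.05,-7.691) [heading=300, draw]
PU: pen up
LT 120: heading 300 -> 60
RT 60: heading 60 -> 0
PU: pen up
FD 12.6: (0.05,-7.691) -> (12.65,-7.691) [heading=0, move]
PU: pen up
FD 10.1: (12.65,-7.691) -> (22.75,-7.691) [heading=0, move]
Final: pos=(22.75,-7.691), heading=0, 2 segment(s) drawn

Start position: (2, 4)
Final position: (22.75, -7.691)
Distance = 23.817; >= 1e-6 -> NOT closed

Answer: no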